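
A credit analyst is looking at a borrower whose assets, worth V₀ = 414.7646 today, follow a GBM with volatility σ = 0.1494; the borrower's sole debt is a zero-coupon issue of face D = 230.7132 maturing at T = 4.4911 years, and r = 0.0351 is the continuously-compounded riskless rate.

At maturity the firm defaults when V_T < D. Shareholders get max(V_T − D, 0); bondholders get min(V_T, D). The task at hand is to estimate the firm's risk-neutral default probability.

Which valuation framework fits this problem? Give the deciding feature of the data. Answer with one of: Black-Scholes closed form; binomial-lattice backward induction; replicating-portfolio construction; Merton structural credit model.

Key observation: the question is about default risk generated by asset-value dynamics against a debt face of 230.7132 — the structural framework prices exactly that.

framework: Merton structural credit model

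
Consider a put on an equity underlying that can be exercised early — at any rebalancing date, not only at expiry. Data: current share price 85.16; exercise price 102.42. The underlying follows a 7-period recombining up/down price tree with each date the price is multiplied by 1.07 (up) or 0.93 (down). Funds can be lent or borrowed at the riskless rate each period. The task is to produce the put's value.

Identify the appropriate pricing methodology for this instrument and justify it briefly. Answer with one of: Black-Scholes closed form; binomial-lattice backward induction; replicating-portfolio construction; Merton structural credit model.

framework: binomial-lattice backward induction

Key observation: the put (strike 102.42 on spot 85.16) is American-style on a 7-step discrete price model, so the early-exercise decision at every node requires stepwise backward valuation — a closed form cannot price the exercise right.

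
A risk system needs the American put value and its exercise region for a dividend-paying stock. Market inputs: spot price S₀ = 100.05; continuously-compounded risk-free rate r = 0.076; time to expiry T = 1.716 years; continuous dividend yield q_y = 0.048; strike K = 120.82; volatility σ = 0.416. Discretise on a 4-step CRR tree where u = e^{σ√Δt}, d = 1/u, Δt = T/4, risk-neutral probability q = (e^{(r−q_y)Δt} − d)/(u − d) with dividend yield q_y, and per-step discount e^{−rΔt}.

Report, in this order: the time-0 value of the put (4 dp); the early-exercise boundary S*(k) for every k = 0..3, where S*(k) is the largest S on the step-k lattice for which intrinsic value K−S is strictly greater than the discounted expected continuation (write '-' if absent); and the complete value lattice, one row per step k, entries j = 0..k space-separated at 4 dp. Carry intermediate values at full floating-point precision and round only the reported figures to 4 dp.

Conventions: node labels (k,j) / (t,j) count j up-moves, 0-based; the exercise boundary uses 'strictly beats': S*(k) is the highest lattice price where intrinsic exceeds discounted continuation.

price = 31.8413
boundary = - - 58.0164 76.1875
tree:
31.8413
45.6652 17.5532
62.8036 28.4027 5.7967
76.6408 44.6325 10.9725 0.0000
87.1778 62.8036 20.7700 0.0000 0.0000

Δt=0.42900  u=1.31321  d=0.76149  q=0.45420  discount=0.96792
step 4 (expiry): payoffs max(K−S,0) = 87.1778 62.8036 20.7700 0.0000 0.0000
step 3: (k=3,j=0): S=44.1792, K−S=76.6408, hold=73.6656 ⇒ V=76.6408 exercise | (k=3,j=1): S=76.1875, K−S=44.6325, hold=42.3096 ⇒ V=44.6325 exercise | (k=3,j=2): S=131.3863, K−S=0.0000, hold=10.9725 ⇒ V=10.9725 continue | (k=3,j=3): S=226.5773, K−S=0.0000, hold=0.0000 ⇒ V=0.0000 continue  boundary S*=76.1875
step 2: (k=2,j=0): S=58.0164, K−S=62.8036, hold=60.1104 ⇒ V=62.8036 exercise | (k=2,j=1): S=100.0500, K−S=20.7700, hold=28.4027 ⇒ V=28.4027 continue | (k=2,j=2): S=172.5374, K−S=0.0000, hold=5.7967 ⇒ V=5.7967 continue  boundary S*=58.0164
step 1: (k=1,j=0): S=76.1875, K−S=44.6325, hold=45.6652 ⇒ V=45.6652 continue | (k=1,j=1): S=131.3863, K−S=0.0000, hold=17.5532 ⇒ V=17.5532 continue  boundary S*=-
step 0: (k=0,j=0): S=100.0500, K−S=20.7700, hold=31.8413 ⇒ V=31.8413 continue  boundary S*=-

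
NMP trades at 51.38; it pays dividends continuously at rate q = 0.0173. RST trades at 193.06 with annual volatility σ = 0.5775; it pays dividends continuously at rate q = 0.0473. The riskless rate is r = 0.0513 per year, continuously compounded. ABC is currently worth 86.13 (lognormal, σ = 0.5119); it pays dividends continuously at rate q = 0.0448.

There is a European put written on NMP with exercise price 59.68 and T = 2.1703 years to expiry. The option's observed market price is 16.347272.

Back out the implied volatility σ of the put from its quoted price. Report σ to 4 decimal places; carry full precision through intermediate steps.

At σ = 0.4836 the Black–Scholes value reproduces the quote:
σ√T = 0.4836·√2.1703 = 0.712437
d₁ = (ln(S/K) + (r−q+σ²/2)T) / (σ√T) = (ln(51.38/59.68) + (0.0513−0.0173+0.4836²/2)·2.1703) / 0.712437 = (-0.149748 + 0.327573) / 0.712437 = 0.249601
d₂ = d₁ − σ√T = 0.249601 − 0.712437 = -0.462835
e^{−rT} = 0.894638
e^{−qT} = 0.963150
N(−d₁) = 0.401448,  N(−d₂) = 0.678259
V = K·e^{−rT}·N(−d₂) − S·e^{−qT}·N(−d₁) = 36.213577 − 19.866305 = 16.347272 (matching the quote); vega is positive throughout, so no other σ reproduces this price

sigma = 0.4836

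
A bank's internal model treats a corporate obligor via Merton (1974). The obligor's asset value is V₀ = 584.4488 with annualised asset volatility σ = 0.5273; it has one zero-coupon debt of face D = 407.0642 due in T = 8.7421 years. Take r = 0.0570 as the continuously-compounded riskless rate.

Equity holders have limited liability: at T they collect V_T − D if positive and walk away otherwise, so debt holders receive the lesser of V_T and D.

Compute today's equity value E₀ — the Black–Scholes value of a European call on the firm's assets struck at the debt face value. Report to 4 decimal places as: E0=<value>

E0=429.5670

Apply the equity-as-call identities (strike 407.0642, horizon 8.7421 years):
d₁ = [ln(V₀/D) + (r + σ²/2)T] / (σ√T)
   = [ln(584.4488/407.0642) + (0.0570 + 0.5·0.5273²)·8.7421] / (0.5273·√8.7421)
   = [0.361698 + 1.713650] / 1.559070 = 1.331145
d₂ = d₁ − σ√T = 1.331145 − 1.559070 = -0.227926
N(d₁) = 0.908429,  N(d₂) = 0.409852,  e^(−rT) = 0.607563
E₀ = V₀·N(d₁) − D·e^(−rT)·N(d₂)
   = 584.4488·0.908429 − 407.0642·0.607563·0.409852 = 429.566992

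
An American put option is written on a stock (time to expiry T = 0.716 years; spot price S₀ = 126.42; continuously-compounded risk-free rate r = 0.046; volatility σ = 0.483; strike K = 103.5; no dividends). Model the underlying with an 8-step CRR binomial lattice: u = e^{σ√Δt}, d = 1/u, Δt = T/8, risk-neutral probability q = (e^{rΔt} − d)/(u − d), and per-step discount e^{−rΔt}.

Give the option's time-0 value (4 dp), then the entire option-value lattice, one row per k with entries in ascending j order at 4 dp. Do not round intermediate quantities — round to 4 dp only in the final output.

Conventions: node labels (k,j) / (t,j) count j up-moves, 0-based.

Δt=0.08950  u=1.15546  d=0.86546  q=0.47816  discount=0.99589
step 8 (expiry): payoffs max(K−S,0) = 63.7093 50.3760 32.5751 8.8093 0.0000 0.0000 0.0000 0.0000 0.0000
k=7: (k=7,j=0): S=45.9765, K−S=57.5235, hold=57.0982 ⇒ V=57.5235 exercise | (k=7,j=1): S=61.3825, K−S=42.1175, hold=41.6923 ⇒ V=42.1175 exercise | (k=7,j=2): S=81.9508, K−S=21.5492, hold=21.1240 ⇒ V=21.5492 exercise | (k=7,j=3): S=109.4111, K−S=0.0000, hold=4.5781 ⇒ V=4.5781 continue | (k=7,j=4): S=146.0730, K−S=0.0000, hold=0.0000 ⇒ V=0.0000 continue | (k=7,j=5): S=195.0197, K−S=0.0000, hold=0.0000 ⇒ V=0.0000 continue | (k=7,j=6): S=260.3676, K−S=0.0000, hold=0.0000 ⇒ V=0.0000 continue | (k=7,j=7): S=347.6125, K−S=0.0000, hold=0.0000 ⇒ V=0.0000 continue
k=6: (k=6,j=0): S=53.1240, K−S=50.3760, hold=49.9508 ⇒ V=50.3760 exercise | (k=6,j=1): S=70.9249, K−S=32.5751, hold=32.1498 ⇒ V=32.5751 exercise | (k=6,j=2): S=94.6907, K−S=8.8093, hold=13.3790 ⇒ V=13.3790 continue | (k=6,j=3): S=126.4200, K−S=0.0000, hold=2.3792 ⇒ V=2.3792 continue | (k=6,j=4): S=168.7813, K−S=0.0000, hold=0.0000 ⇒ V=0.0000 continue | (k=6,j=5): S=225.3371, K−S=0.0000, hold=0.0000 ⇒ V=0.0000 continue | (k=6,j=6): S=300.8438, K−S=0.0000, hold=0.0000 ⇒ V=0.0000 continue
k=5: (k=5,j=0): S=61.3825, K−S=42.1175, hold=41.6923 ⇒ V=42.1175 exercise | (k=5,j=1): S=81.9508, K−S=21.5492, hold=23.3001 ⇒ V=23.3001 continue | (k=5,j=2): S=109.4111, K−S=0.0000, hold=8.0860 ⇒ V=8.0860 continue | (k=5,j=3): S=146.0730, K−S=0.0000, hold=1.2365 ⇒ V=1.2365 continue | (k=5,j=4): S=195.0197, K−S=0.0000, hold=0.0000 ⇒ V=0.0000 continue | (k=5,j=5): S=260.3676, K−S=0.0000, hold=0.0000 ⇒ V=0.0000 continue
k=4: (k=4,j=0): S=70.9249, K−S=32.5751, hold=32.9836 ⇒ V=32.9836 continue | (k=4,j=1): S=94.6907, K−S=8.8093, hold=15.9594 ⇒ V=15.9594 continue | (k=4,j=2): S=126.4200, K−S=0.0000, hold=4.7910 ⇒ V=4.7910 continue | (k=4,j=3): S=168.7813, K−S=0.0000, hold=0.6426 ⇒ V=0.6426 continue | (k=4,j=4): S=225.3371, K−S=0.0000, hold=0.0000 ⇒ V=0.0000 continue
k=3: (k=3,j=0): S=81.9508, K−S=21.5492, hold=24.7412 ⇒ V=24.7412 continue | (k=3,j=1): S=109.4111, K−S=0.0000, hold=10.5754 ⇒ V=10.5754 continue | (k=3,j=2): S=146.0730, K−S=0.0000, hold=2.7958 ⇒ V=2.7958 continue | (k=3,j=3): S=195.0197, K−S=0.0000, hold=0.3339 ⇒ V=0.3339 continue
k=2: (k=2,j=0): S=94.6907, K−S=8.8093, hold=17.8938 ⇒ V=17.8938 continue | (k=2,j=1): S=126.4200, K−S=0.0000, hold=6.8273 ⇒ V=6.8273 continue | (k=2,j=2): S=168.7813, K−S=0.0000, hold=1.6120 ⇒ V=1.6120 continue
k=1: (k=1,j=0): S=109.4111, K−S=0.0000, hold=12.5504 ⇒ V=12.5504 continue | (k=1,j=1): S=146.0730, K−S=0.0000, hold=4.3158 ⇒ V=4.3158 continue
k=0: (k=0,j=0): S=126.4200, K−S=0.0000, hold=8.5775 ⇒ V=8.5775 continue

price = 8.5775
tree:
8.5775
12.5504 4.3158
17.8938 6.8273 1.6120
24.7412 10.5754 2.7958 0.3339
32.9836 15.9594 4.7910 0.6426 0.0000
42.1175 23.3001 8.0860 1.2365 0.0000 0.0000
50.3760 32.5751 13.3790 2.3792 0.0000 0.0000 0.0000
57.5235 42.1175 21.5492 4.5781 0.0000 0.0000 0.0000 0.0000
63.7093 50.3760 32.5751 8.8093 0.0000 0.0000 0.0000 0.0000 0.0000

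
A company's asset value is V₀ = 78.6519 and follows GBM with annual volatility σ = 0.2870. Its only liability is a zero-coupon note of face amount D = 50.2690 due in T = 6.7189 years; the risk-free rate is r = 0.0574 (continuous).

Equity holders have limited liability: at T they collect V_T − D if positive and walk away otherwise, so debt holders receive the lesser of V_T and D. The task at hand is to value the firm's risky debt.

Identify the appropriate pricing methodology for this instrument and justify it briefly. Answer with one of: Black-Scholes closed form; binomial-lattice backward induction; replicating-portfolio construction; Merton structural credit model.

Key observation: with the firm-asset dynamics (V₀ = 78.6519) and a single zero-coupon liability of face 50.2690 given, debt value, spread, and default probability all derive from the option view of the balance sheet.

framework: Merton structural credit model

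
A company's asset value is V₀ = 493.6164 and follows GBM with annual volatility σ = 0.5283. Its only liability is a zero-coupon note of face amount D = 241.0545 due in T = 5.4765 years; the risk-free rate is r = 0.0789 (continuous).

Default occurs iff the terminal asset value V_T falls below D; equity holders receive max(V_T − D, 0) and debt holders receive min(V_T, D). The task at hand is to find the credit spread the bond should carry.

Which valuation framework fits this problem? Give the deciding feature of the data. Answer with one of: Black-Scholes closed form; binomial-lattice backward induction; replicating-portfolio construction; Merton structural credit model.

framework: Merton structural credit model

Key observation: the asked-for credit quantity lives on the firm's capital structure — asset value, asset volatility, debt face 241.0545 — which is the structural model's domain.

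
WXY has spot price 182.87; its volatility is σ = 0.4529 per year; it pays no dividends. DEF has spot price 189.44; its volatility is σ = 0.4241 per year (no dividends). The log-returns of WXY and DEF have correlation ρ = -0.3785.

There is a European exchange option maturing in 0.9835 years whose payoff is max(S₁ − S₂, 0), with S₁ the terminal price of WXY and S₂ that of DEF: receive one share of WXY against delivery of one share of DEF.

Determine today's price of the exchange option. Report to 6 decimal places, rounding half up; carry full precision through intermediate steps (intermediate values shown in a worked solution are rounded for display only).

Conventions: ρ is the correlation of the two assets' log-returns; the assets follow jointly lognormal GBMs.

exchange price = 49.268792

σ_eff = √(σ₁² + σ₂² − 2ρσ₁σ₂) = √(0.4529² + 0.4241² − 2·-0.3785·0.4529·0.4241) = 0.728272
d₁ = (ln(S₁/S₂) + (q₂ − q₁ + σ_eff²/2)T) / (σ_eff√T) = (ln(182.87/189.44) + (0.0 − 0.0 + 0.265190)·0.9835) / 0.722239 = 0.312248
d₂ = d₁ − σ_eff√T = 0.312248 − 0.722239 = -0.409991
N(d₁) = 0.622574,  N(d₂) = 0.340906
V = S₁·e^{−q₁T}·N(d₁) − S₂·e^{−q₂T}·N(d₂) = 113.850095 − 64.581302 = 49.268792
Key observation: no risk-free rate is needed — with the second asset as numeraire the exchange option is a call on the ratio S₁/S₂, and r cancels out of the value.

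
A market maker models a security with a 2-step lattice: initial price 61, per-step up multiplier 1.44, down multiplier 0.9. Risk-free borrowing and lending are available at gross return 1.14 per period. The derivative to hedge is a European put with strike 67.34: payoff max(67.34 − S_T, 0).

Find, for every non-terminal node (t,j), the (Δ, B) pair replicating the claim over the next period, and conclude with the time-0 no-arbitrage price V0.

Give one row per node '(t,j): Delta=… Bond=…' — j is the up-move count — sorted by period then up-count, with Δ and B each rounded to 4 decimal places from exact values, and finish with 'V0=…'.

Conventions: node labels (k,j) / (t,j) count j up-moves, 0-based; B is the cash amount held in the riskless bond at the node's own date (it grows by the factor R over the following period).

(0,0): Delta=-0.2653 Bond=20.4393
(1,0): Delta=-0.6048 Bond=41.9415
(1,1): Delta=0.0000 Bond=0.0000
V0=4.2582

Risk-neutral probability p* = (R−d)/(u−d) = (1.14−0.9)/(1.44−0.9) = 0.4444.
Terminal payoffs: V(2,0)=17.9300, V(2,1)=0.0000, V(2,2)=0.0000
(1,0): S=54.9000. Δ = (V_up−V_dn)/(S_up−S_dn) = (0.0000−17.9300)/(79.0560−49.4100) = -0.6048. V = [p*·0.0000 + (1−p*)·17.9300]/1.14 = 8.7378. B = V − Δ·S = 41.9415.
(1,1): S=87.8400. Δ = (V_up−V_dn)/(S_up−S_dn) = (0.0000−0.0000)/(126.4896−79.0560) = 0.0000. V = [p*·0.0000 + (1−p*)·0.0000]/1.14 = 0.0000. B = V − Δ·S = 0.0000.
(0,0): S=61.0000. Δ = (V_up−V_dn)/(S_up−S_dn) = (0.0000−8.7378)/(87.8400−54.9000) = -0.2653. V = [p*·0.0000 + (1−p*)·8.7378]/1.14 = 4.2582. B = V − Δ·S = 20.4393.
Check: Δ(0,0)·S0 + B(0,0) = 4.2582 = V0.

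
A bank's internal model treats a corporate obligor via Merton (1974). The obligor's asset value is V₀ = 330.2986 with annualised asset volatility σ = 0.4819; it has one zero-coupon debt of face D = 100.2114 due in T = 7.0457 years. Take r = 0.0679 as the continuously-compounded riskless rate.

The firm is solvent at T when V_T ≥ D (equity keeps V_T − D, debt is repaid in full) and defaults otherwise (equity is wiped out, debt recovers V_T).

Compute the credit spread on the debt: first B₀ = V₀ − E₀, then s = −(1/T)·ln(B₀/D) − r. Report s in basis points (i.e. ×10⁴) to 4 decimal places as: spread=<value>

spread=173.5196

With assets at 330.2986 and a single debt payment of 100.2114 at 7.0457 years:
d₁ = [ln(V₀/D) + (r + σ²/2)T] / (σ√T)
   = [ln(330.2986/100.2114) + (0.0679 + 0.5·0.4819²)·7.0457] / (0.4819·√7.0457)
   = [1.192715 + 1.296506] / 1.279143 = 1.946007
d₂ = d₁ − σ√T = 1.946007 − 1.279143 = 0.666865
N(d₁) = 0.974173,  N(d₂) = 0.747571,  e^(−rT) = 0.619772
E₀ = V₀·N(d₁) − D·e^(−rT)·N(d₂)
   = 330.2986·0.974173 − 100.2114·0.619772·0.747571 = 275.337689
B₀ = V₀ − E₀ = 330.2986 − 275.337689 = 54.960911
spread = −(1/T)·ln(B₀/D) − r = −(1/7.0457)·ln(54.960911/100.2114) − 0.0679 = 0.01735196
in basis points: 0.01735196 × 10⁴ = 173.5196 bp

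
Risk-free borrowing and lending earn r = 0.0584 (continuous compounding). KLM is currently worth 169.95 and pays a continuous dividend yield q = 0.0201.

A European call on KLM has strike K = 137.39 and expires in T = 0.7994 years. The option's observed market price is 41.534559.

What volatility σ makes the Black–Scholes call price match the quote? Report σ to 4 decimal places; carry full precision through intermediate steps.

At σ = 0.3412 the Black–Scholes value reproduces the quote:
σ√T = 0.3412·√0.7994 = 0.305064
d₁ = (ln(S/K) + (r−q+σ²/2)T) / (σ√T) = (ln(169.95/137.39) + (0.0584−0.0201+0.3412²/2)·0.7994) / 0.305064 = (0.212681 + 0.077149) / 0.305064 = 0.950062
d₂ = d₁ − σ√T = 0.950062 − 0.305064 = 0.644998
e^{−rT} = 0.954388
e^{−qT} = 0.984060
N(d₁) = 0.828960,  N(d₂) = 0.740536
V = S·e^{−qT}·N(d₁) − K·e^{−rT}·N(d₂) = 138.636092 − 97.101533 = 41.534559 (the quoted price), and the Black–Scholes price is strictly increasing in σ, so σ is unique

sigma = 0.3412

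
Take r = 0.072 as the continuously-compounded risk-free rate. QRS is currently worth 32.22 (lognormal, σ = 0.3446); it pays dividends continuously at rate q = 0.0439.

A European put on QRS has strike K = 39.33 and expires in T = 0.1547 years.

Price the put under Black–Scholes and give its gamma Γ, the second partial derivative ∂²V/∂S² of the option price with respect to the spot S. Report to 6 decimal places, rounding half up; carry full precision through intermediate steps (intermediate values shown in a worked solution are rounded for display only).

σ√T = 0.3446·√0.1547 = 0.135538
d₁ = (ln(S/K) + (r−q+σ²/2)T) / (σ√T) = (ln(32.22/39.33) + (0.072−0.0439+0.3446²/2)·0.1547) / 0.135538 = (-0.199400 + 0.013532) / 0.135538 = -1.371336
d₂ = d₁ − σ√T = -1.371336 − 0.135538 = -1.506874
e^{−rT} = 0.988923
e^{−qT} = 0.993232
N(−d₁) = 0.914865,  N(−d₂) = 0.934079
Put price V = K·e^{−rT}·N(−d₂) − S·e^{−qT}·N(−d₁) = 36.330384 − 29.277438 = 7.052946
φ(d₁) = (1/√(2π))·e^{−d₁²/2} = 0.155794
Γ = e^{−qT}·φ(d₁) / (S·σ·√T) = 0.035434

price = 7.052946
Γ = 0.035434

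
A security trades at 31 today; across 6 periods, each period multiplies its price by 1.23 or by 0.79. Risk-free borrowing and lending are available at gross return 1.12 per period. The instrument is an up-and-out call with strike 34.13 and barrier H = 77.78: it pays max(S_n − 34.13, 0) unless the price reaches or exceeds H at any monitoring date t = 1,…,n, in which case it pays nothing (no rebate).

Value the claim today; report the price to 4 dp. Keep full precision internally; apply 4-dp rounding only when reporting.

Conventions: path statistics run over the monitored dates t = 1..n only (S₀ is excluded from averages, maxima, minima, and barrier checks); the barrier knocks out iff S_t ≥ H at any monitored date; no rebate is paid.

price = 6.7582

With p* = (R−d)/(u−d) = 0.7500, sum probability × payoff across the paths and divide by R^6.
Enumerate all 2^6 = 64 price paths (U = up ×1.23, D = down ×0.79); each path with k up-moves has probability p*^k·(1−p*)^(6−k).
DDDDDD: M=24.4900, payoff=0.0000, prob=0.000244
UDDDDD: M=38.1300, payoff=0.0000, prob=0.000732
DUDDDD: M=30.1227, payoff=0.0000, prob=0.000732
UUDDDD: M=46.8999, payoff=0.0000, prob=0.002197
DDUDDD: M=24.4900, payoff=0.0000, prob=0.000732
UDUDDD: M=38.1300, payoff=0.0000, prob=0.002197
DUUDDD: M=37.0509, payoff=0.0000, prob=0.002197
UUUDDD: M=57.6869, payoff=0.0000, prob=0.006592
DDDUDD: M=24.4900, payoff=0.0000, prob=0.000732
UDDUDD: M=38.1300, payoff=0.0000, prob=0.002197
DUDUDD: M=30.1227, payoff=0.0000, prob=0.002197
UUDUDD: M=46.8999, payoff=0.0000, prob=0.006592
DDUUDD: M=29.2702, payoff=0.0000, prob=0.002197
UDUUDD: M=45.5726, payoff=0.0000, prob=0.006592
DUUUDD: M=45.5726, payoff=0.0000, prob=0.006592
UUUUDD: M=70.9549, payoff=10.1529, prob=0.019775
DDDDUD: M=24.4900, payoff=0.0000, prob=0.000732
UDDDUD: M=38.1300, payoff=0.0000, prob=0.002197
DUDDUD: M=30.1227, payoff=0.0000, prob=0.002197
UUDDUD: M=46.8999, payoff=0.0000, prob=0.006592
DDUDUD: M=24.4900, payoff=0.0000, prob=0.002197
UDUDUD: M=38.1300, payoff=0.0000, prob=0.006592
DUUDUD: M=37.0509, payoff=0.0000, prob=0.006592
UUUDUD: M=57.6869, payoff=10.1529, prob=0.019775
DDDUUD: M=24.4900, payoff=0.0000, prob=0.002197
UDDUUD: M=38.1300, payoff=0.0000, prob=0.006592
DUDUUD: M=36.0024, payoff=0.0000, prob=0.006592
UUDUUD: M=56.0543, payoff=10.1529, prob=0.019775
DDUUUD: M=36.0024, payoff=0.0000, prob=0.006592
UDUUUD: M=56.0543, payoff=10.1529, prob=0.019775
DUUUUD: M=56.0543, payoff=10.1529, prob=0.019775
UUUUUD: M=87.2745, payoff=0.0000, prob=0.059326
DDDDDU: M=24.4900, payoff=0.0000, prob=0.000732
UDDDDU: M=38.1300, payoff=0.0000, prob=0.002197
DUDDDU: M=30.1227, payoff=0.0000, prob=0.002197
UUDDDU: M=46.8999, payoff=0.0000, prob=0.006592
DDUDDU: M=24.4900, payoff=0.0000, prob=0.002197
UDUDDU: M=38.1300, payoff=0.0000, prob=0.006592
DUUDDU: M=37.0509, payoff=0.0000, prob=0.006592
UUUDDU: M=57.6869, payoff=10.1529, prob=0.019775
DDDUDU: M=24.4900, payoff=0.0000, prob=0.002197
UDDUDU: M=38.1300, payoff=0.0000, prob=0.006592
DUDUDU: M=30.1227, payoff=0.0000, prob=0.006592
UUDUDU: M=46.8999, payoff=10.1529, prob=0.019775
DDUUDU: M=29.2702, payoff=0.0000, prob=0.006592
UDUUDU: M=45.5726, payoff=10.1529, prob=0.019775
DUUUDU: M=45.5726, payoff=10.1529, prob=0.019775
UUUUDU: M=70.9549, payoff=34.8168, prob=0.059326
DDDDUU: M=24.4900, payoff=0.0000, prob=0.002197
UDDDUU: M=38.1300, payoff=0.0000, prob=0.006592
DUDDUU: M=30.1227, payoff=0.0000, prob=0.006592
UUDDUU: M=46.8999, payoff=10.1529, prob=0.019775
DDUDUU: M=28.4419, payoff=0.0000, prob=0.006592
UDUDUU: M=44.2829, payoff=10.1529, prob=0.019775
DUUDUU: M=44.2829, payoff=10.1529, prob=0.019775
UUUDUU: M=68.9468, payoff=34.8168, prob=0.059326
DDDUUU: M=28.4419, payoff=0.0000, prob=0.006592
UDDUUU: M=44.2829, payoff=10.1529, prob=0.019775
DUDUUU: M=44.2829, payoff=10.1529, prob=0.019775
UUDUUU: M=68.9468, payoff=34.8168, prob=0.059326
DDUUUU: M=44.2829, payoff=10.1529, prob=0.019775
UDUUUU: M=68.9468, payoff=34.8168, prob=0.059326
DUUUUU: M=68.9468, payoff=34.8168, prob=0.059326
UUUUUU: M=107.3476, payoff=0.0000, prob=0.177979
Price = Σ prob·payoff / R^6 = 13.339420 / 1.973823 = 6.7582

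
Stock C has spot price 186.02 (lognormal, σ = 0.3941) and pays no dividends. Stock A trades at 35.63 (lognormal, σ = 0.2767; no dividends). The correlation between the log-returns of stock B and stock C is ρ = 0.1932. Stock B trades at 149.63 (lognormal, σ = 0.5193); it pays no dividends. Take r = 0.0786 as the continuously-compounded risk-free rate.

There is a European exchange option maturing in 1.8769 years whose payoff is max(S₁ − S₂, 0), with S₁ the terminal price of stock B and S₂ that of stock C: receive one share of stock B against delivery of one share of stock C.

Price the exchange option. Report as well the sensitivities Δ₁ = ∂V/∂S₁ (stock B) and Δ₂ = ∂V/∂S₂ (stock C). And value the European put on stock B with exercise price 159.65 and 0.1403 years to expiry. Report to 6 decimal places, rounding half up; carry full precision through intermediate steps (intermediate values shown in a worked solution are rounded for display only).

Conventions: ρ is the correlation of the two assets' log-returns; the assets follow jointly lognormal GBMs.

exchange price = 36.123095
Δ1 = 0.552787
Δ2 = -0.250460
price(stock B put K=159.65) = 16.498873

σ_eff = √(σ₁² + σ₂² − 2ρσ₁σ₂) = √(0.5193² + 0.3941² − 2·0.1932·0.5193·0.3941) = 0.588140
d₁ = (ln(S₁/S₂) + (q₂ − q₁ + σ_eff²/2)T) / (σ_eff√T) = (ln(149.63/186.02) + (0.0 − 0.0 + 0.172954)·1.8769) / 0.805751 = 0.132707
d₂ = d₁ − σ_eff√T = 0.132707 − 0.805751 = -0.673044
N(d₁) = 0.552787,  N(d₂) = 0.250460
V = S₁·e^{−q₁T}·N(d₁) − S₂·e^{−q₂T}·N(d₂) = 82.713592 − 46.590496 = 36.123095
Δ₁ = e^{−q₁T}·N(d₁) = 0.552787;  Δ₂ = −e^{−q₂T}·N(d₂) = -0.250460
[vanilla: stock B put K=159.65]
σ√T = 0.5193·√0.1403 = 0.194512
d₁ = (ln(S/K) + (r+σ²/2)T) / (σ√T) = (ln(149.63/159.65) + (0.0786+0.5193²/2)·0.1403) / 0.194512 = (-0.064818 + 0.029945) / 0.194512 = -0.179285
d₂ = d₁ − σ√T = -0.179285 − 0.194512 = -0.373798
e^{−rT} = 0.989033
N(−d₁) = 0.571143,  N(−d₂) = 0.645723
price = K·e^{−rT}·N(−d₂) − S·N(−d₁) = 101.959033 − 85.460160 = 16.498873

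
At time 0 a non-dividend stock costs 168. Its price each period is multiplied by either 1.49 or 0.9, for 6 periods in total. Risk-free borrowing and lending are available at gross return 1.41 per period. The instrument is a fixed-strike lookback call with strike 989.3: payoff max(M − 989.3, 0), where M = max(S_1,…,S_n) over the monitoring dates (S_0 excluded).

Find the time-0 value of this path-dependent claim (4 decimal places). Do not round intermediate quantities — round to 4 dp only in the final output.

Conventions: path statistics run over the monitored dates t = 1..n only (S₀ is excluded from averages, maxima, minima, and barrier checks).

price = 52.1525

Under the martingale measure an up-move has probability p* = 0.8644; value the claim as the probability-weighted average of per-path payoffs, discounted 6 periods at R = 1.41.
Enumerate all 2^6 = 64 price paths (U = up ×1.49, D = down ×0.9); each path with k up-moves has probability p*^k·(1−p*)^(6−k).
DDDDDD: M=151.2000, payoff=0.0000, prob=0.000006
UDDDDD: M=250.3200, payoff=0.0000, prob=0.000040
DUDDDD: M=225.2880, payoff=0.0000, prob=0.000040
UUDDDD: M=372.9768, payoff=0.0000, prob=0.000253
DDUDDD: M=202.7592, payoff=0.0000, prob=0.000040
UDUDDD: M=335.6791, payoff=0.0000, prob=0.000253
DUUDDD: M=335.6791, payoff=0.0000, prob=0.000253
UUUDDD: M=555.7354, payoff=0.0000, prob=0.001610
DDDUDD: M=182.4833, payoff=0.0000, prob=0.000040
UDDUDD: M=302.1112, payoff=0.0000, prob=0.000253
DUDUDD: M=302.1112, payoff=0.0000, prob=0.000253
UUDUDD: M=500.1619, payoff=0.0000, prob=0.001610
DDUUDD: M=302.1112, payoff=0.0000, prob=0.000253
UDUUDD: M=500.1619, payoff=0.0000, prob=0.001610
DUUUDD: M=500.1619, payoff=0.0000, prob=0.001610
UUUUDD: M=828.0458, payoff=0.0000, prob=0.010265
DDDDUD: M=164.2350, payoff=0.0000, prob=0.000040
UDDDUD: M=271.9001, payoff=0.0000, prob=0.000253
DUDDUD: M=271.9001, payoff=0.0000, prob=0.000253
UUDDUD: M=450.1457, payoff=0.0000, prob=0.001610
DDUDUD: M=271.9001, payoff=0.0000, prob=0.000253
UDUDUD: M=450.1457, payoff=0.0000, prob=0.001610
DUUDUD: M=450.1457, payoff=0.0000, prob=0.001610
UUUDUD: M=745.2412, payoff=0.0000, prob=0.010265
DDDUUD: M=271.9001, payoff=0.0000, prob=0.000253
UDDUUD: M=450.1457, payoff=0.0000, prob=0.001610
DUDUUD: M=450.1457, payoff=0.0000, prob=0.001610
UUDUUD: M=745.2412, payoff=0.0000, prob=0.010265
DDUUUD: M=450.1457, payoff=0.0000, prob=0.001610
UDUUUD: M=745.2412, payoff=0.0000, prob=0.010265
DUUUUD: M=745.2412, payoff=0.0000, prob=0.010265
UUUUUD: M=1233.7882, payoff=244.4882, prob=0.065438
DDDDDU: M=151.2000, payoff=0.0000, prob=0.000040
UDDDDU: M=250.3200, payoff=0.0000, prob=0.000253
DUDDDU: M=244.7101, payoff=0.0000, prob=0.000253
UUDDDU: M=405.1311, payoff=0.0000, prob=0.001610
DDUDDU: M=244.7101, payoff=0.0000, prob=0.000253
UDUDDU: M=405.1311, payoff=0.0000, prob=0.001610
DUUDDU: M=405.1311, payoff=0.0000, prob=0.001610
UUUDDU: M=670.7171, payoff=0.0000, prob=0.010265
DDDUDU: M=244.7101, payoff=0.0000, prob=0.000253
UDDUDU: M=405.1311, payoff=0.0000, prob=0.001610
DUDUDU: M=405.1311, payoff=0.0000, prob=0.001610
UUDUDU: M=670.7171, payoff=0.0000, prob=0.010265
DDUUDU: M=405.1311, payoff=0.0000, prob=0.001610
UDUUDU: M=670.7171, payoff=0.0000, prob=0.010265
DUUUDU: M=670.7171, payoff=0.0000, prob=0.010265
UUUUDU: M=1110.4094, payoff=121.1094, prob=0.065438
DDDDUU: M=244.7101, payoff=0.0000, prob=0.000253
UDDDUU: M=405.1311, payoff=0.0000, prob=0.001610
DUDDUU: M=405.1311, payoff=0.0000, prob=0.001610
UUDDUU: M=670.7171, payoff=0.0000, prob=0.010265
DDUDUU: M=405.1311, payoff=0.0000, prob=0.001610
UDUDUU: M=670.7171, payoff=0.0000, prob=0.010265
DUUDUU: M=670.7171, payoff=0.0000, prob=0.010265
UUUDUU: M=1110.4094, payoff=121.1094, prob=0.065438
DDDUUU: M=405.1311, payoff=0.0000, prob=0.001610
UDDUUU: M=670.7171, payoff=0.0000, prob=0.010265
DUDUUU: M=670.7171, payoff=0.0000, prob=0.010265
UUDUUU: M=1110.4094, payoff=121.1094, prob=0.065438
DDUUUU: M=670.7171, payoff=0.0000, prob=0.010265
UDUUUU: M=1110.4094, payoff=121.1094, prob=0.065438
DUUUUU: M=1110.4094, payoff=121.1094, prob=0.065438
UUUUUU: M=1838.3445, payoff=849.0445, prob=0.417166
Price = Σ prob·payoff / R^6 = 409.817003 / 7.858048 = 52.1525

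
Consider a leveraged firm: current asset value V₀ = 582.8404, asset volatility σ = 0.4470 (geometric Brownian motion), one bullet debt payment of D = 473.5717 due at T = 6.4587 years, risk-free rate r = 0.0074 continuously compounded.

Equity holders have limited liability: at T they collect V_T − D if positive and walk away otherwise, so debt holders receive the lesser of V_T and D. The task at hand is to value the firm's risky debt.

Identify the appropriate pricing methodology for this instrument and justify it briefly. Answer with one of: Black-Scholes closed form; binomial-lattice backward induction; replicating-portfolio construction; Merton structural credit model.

framework: Merton structural credit model

Key observation: the asked-for credit quantity lives on the firm's capital structure — asset value, asset volatility, debt face 473.5717 — which is the structural model's domain.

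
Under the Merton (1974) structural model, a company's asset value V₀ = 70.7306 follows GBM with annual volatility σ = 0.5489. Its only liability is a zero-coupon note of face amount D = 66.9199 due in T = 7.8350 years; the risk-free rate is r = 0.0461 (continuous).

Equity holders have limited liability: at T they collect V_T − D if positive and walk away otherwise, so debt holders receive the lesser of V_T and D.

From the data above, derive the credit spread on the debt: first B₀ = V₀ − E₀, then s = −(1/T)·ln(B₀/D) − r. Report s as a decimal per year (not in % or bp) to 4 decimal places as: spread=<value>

With assets at 70.7306 and a single debt payment of 66.9199 at 7.8350 years:
d₁ = [ln(V₀/D) + (r + σ²/2)T] / (σ√T)
   = [ln(70.7306/66.9199) + (0.0461 + 0.5·0.5489²)·7.8350] / (0.5489·√7.8350)
   = [0.055382 + 1.541502] / 1.536430 = 1.039347
d₂ = d₁ − σ√T = 1.039347 − 1.536430 = -0.497083
N(d₁) = 0.850678,  N(d₂) = 0.309565,  e^(−rT) = 0.696844
E₀ = V₀·N(d₁) − D·e^(−rT)·N(d₂)
   = 70.7306·0.850678 − 66.9199·0.696844·0.309565 = 45.733108
B₀ = V₀ − E₀ = 70.7306 − 45.733108 = 24.997492
spread = −(1/T)·ln(B₀/D) − r = −(1/7.8350)·ln(24.997492/66.9199) − 0.0461 = 0.07958231

spread=0.0796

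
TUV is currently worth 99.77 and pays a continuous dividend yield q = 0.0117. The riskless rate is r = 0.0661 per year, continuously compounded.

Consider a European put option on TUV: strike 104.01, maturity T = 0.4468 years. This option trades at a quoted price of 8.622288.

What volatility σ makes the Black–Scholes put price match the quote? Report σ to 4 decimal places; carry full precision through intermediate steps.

At σ = 0.2898 the Black–Scholes value reproduces the quote:
σ√T = 0.2898·√0.4468 = 0.193711
d₁ = (ln(S/K) + (r−q+σ²/2)T) / (σ√T) = (ln(99.77/104.01) + (0.0661−0.0117+0.2898²/2)·0.4468) / 0.193711 = (-0.041620 + 0.043068) / 0.193711 = 0.007477
d₂ = d₁ − σ√T = 0.007477 − 0.193711 = -0.186234
e^{−rT} = 0.970898
e^{−qT} = 0.994786
N(−d₁) = 0.497017,  N(−d₂) = 0.573869
V = K·e^{−rT}·N(−d₂) − S·e^{−qT}·N(−d₁) = 57.951130 − 49.328842 = 8.622288 (equal to the quote); since ∂V/∂σ > 0 for all σ, the implied volatility is unique

sigma = 0.2898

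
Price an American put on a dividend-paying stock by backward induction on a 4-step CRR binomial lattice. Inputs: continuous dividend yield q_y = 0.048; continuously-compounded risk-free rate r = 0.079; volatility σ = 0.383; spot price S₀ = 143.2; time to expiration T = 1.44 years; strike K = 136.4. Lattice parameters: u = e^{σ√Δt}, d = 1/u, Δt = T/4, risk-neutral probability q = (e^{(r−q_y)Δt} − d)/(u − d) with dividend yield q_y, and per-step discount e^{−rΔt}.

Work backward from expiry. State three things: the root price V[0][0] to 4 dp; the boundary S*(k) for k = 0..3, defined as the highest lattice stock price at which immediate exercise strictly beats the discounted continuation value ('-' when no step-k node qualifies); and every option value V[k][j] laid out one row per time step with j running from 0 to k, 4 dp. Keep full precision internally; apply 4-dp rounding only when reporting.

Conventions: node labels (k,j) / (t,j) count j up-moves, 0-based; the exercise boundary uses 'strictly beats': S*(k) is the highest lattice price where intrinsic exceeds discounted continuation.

params: Δt=0.36000 u=1.25835 d=0.79469 q=0.46701 e^(-rΔt)=0.97196
t_4 payoffs: 79.2864 45.9640 0.0000 0.0000 0.0000
t_3: node(3,0) S=71.8688 payoff=64.5312 vs cont=61.9379 → 64.5312 [stop]  node(3,1) S=113.8000 payoff=22.6000 vs cont=23.8116 → 23.8116 [wait]  node(3,2) S=180.1955 payoff=0.0000 vs cont=0.0000 → 0.0000 [wait]  node(3,3) S=285.3288 payoff=0.0000 vs cont=0.0000 → 0.0000 [wait]  ⇒ S*(3)=71.8688
t_2: node(2,0) S=90.4360 payoff=45.9640 vs cont=44.2387 → 45.9640 [stop]  node(2,1) S=143.2000 payoff=0.0000 vs cont=12.3356 → 12.3356 [wait]  node(2,2) S=226.7487 payoff=0.0000 vs cont=0.0000 → 0.0000 [wait]  ⇒ S*(2)=90.4360
t_1: node(1,0) S=113.8000 payoff=22.6000 vs cont=29.4109 → 29.4109 [wait]  node(1,1) S=180.1955 payoff=0.0000 vs cont=6.3904 → 6.3904 [wait]  ⇒ S*(1)=-
t_0: node(0,0) S=143.2000 payoff=0.0000 vs cont=18.1370 → 18.1370 [wait]  ⇒ S*(0)=-

price = 18.1370
boundary = - - 90.4360 71.8688
tree:
18.1370
29.4109 6.3904
45.9640 12.3356 0.0000
64.5312 23.8116 0.0000 0.0000
79.2864 45.9640 0.0000 0.0000 0.0000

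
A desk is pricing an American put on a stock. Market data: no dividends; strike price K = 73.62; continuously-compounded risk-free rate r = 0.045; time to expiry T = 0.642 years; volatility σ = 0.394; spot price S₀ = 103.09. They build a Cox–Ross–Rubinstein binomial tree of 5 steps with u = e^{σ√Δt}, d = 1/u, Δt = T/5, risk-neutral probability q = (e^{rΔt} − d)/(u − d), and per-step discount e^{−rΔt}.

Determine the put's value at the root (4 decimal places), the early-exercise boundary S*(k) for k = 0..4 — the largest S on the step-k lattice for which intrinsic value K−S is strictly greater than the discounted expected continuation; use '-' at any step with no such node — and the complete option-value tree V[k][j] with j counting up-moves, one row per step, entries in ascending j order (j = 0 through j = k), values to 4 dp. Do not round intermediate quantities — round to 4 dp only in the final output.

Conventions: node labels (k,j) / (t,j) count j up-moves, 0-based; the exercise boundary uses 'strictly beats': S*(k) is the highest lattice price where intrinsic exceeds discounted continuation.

price = 1.8412
boundary = - - - - 58.6082
tree:
1.8412
3.2011 0.4203
5.4804 0.8212 0.0000
9.1956 1.6044 0.0000 0.0000
15.0118 3.1348 0.0000 0.0000 0.0000
22.7286 6.1248 0.0000 0.0000 0.0000 0.0000

params: Δt=0.12840 u=1.15163 d=0.86833 q=0.48522 e^(-rΔt)=0.99424
t_5 payoffs: 22.7286 6.1248 0.0000 0.0000 0.0000 0.0000
t_4: node(4,0) S=58.6082 payoff=15.0118 vs cont=14.5876 → 15.0118 [stop]  node(4,1) S=77.7298 payoff=0.0000 vs cont=3.1348 → 3.1348 [wait]  node(4,2) S=103.0900 payoff=0.0000 vs cont=0.0000 → 0.0000 [wait]  node(4,3) S=136.7242 payoff=0.0000 vs cont=0.0000 → 0.0000 [wait]  node(4,4) S=181.3320 payoff=0.0000 vs cont=0.0000 → 0.0000 [wait]  ⇒ S*(4)=58.6082
t_3: node(3,0) S=67.4952 payoff=6.1248 vs cont=9.1956 → 9.1956 [wait]  node(3,1) S=89.5163 payoff=0.0000 vs cont=1.6044 → 1.6044 [wait]  node(3,2) S=118.7219 payoff=0.0000 vs cont=0.0000 → 0.0000 [wait]  node(3,3) S=157.4563 payoff=0.0000 vs cont=0.0000 → 0.0000 [wait]  ⇒ S*(3)=-
t_2: node(2,0) S=77.7298 payoff=0.0000 vs cont=5.4804 → 5.4804 [wait]  node(2,1) S=103.0900 payoff=0.0000 vs cont=0.8212 → 0.8212 [wait]  node(2,2) S=136.7242 payoff=0.0000 vs cont=0.0000 → 0.0000 [wait]  ⇒ S*(2)=-
t_1: node(1,0) S=89.5163 payoff=0.0000 vs cont=3.2011 → 3.2011 [wait]  node(1,1) S=118.7219 payoff=0.0000 vs cont=0.4203 → 0.4203 [wait]  ⇒ S*(1)=-
t_0: node(0,0) S=103.0900 payoff=0.0000 vs cont=1.8412 → 1.8412 [wait]  ⇒ S*(0)=-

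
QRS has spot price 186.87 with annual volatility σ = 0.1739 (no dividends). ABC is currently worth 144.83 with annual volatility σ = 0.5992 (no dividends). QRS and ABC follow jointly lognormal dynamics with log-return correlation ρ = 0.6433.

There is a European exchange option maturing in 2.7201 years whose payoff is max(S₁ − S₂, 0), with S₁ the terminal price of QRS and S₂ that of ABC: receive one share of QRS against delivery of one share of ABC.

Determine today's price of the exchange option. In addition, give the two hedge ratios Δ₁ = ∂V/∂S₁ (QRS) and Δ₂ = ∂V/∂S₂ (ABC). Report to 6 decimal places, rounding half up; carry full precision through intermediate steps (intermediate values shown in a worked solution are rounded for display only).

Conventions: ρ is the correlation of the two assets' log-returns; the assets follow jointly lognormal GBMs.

σ_eff = √(σ₁² + σ₂² − 2ρσ₁σ₂) = √(0.1739² + 0.5992² − 2·0.6433·0.1739·0.5992) = 0.505190
d₁ = (ln(S₁/S₂) + (q₂ − q₁ + σ_eff²/2)T) / (σ_eff√T) = (ln(186.87/144.83) + (0.0 − 0.0 + 0.127608)·2.7201) / 0.833196 = 0.722471
d₂ = d₁ − σ_eff√T = 0.722471 − 0.833196 = -0.110725
N(d₁) = 0.764998,  N(d₂) = 0.455917
V = S₁·e^{−q₁T}·N(d₁) − S₂·e^{−q₂T}·N(d₂) = 142.955115 − 66.030511 = 76.924604
Key observation: r never enters — measured in units of ABC, the claim is a call on S₁/S₂ struck at 1, so only the dividend yields and σ_eff matter.
Δ₁ = e^{−q₁T}·N(d₁) = 0.764998;  Δ₂ = −e^{−q₂T}·N(d₂) = -0.455917

exchange price = 76.924604
Δ1 = 0.764998
Δ2 = -0.455917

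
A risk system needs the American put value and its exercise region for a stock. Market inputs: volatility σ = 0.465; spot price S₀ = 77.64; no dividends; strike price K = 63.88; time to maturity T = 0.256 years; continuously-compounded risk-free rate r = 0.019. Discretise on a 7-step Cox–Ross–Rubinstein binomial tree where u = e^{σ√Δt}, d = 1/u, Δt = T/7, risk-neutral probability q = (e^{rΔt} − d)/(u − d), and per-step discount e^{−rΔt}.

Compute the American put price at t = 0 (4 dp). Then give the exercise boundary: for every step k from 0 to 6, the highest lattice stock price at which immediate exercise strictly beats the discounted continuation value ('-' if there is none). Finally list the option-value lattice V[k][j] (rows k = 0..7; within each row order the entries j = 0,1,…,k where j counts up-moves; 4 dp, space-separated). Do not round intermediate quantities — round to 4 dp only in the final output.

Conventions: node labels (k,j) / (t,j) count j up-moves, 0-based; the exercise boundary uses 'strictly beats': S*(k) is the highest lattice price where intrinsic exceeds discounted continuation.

price = 1.9490
boundary = - - - - - 49.7723 54.4010
tree:
1.9490
3.0659 0.7499
4.7161 1.2947 0.1648
7.0571 2.2040 0.3181 0.0000
10.2009 3.6845 0.6141 0.0000 0.0000
14.1077 6.0116 1.1857 0.0000 0.0000 0.0000
18.3427 9.4790 2.2892 0.0000 0.0000 0.0000 0.0000
22.2172 14.1077 4.4198 0.0000 0.0000 0.0000 0.0000 0.0000

params: Δt=0.03657 u=1.09300 d=0.91491 q=0.48169 e^(-rΔt)=0.99931
t_7 payoffs: 22.2172 14.1077 4.4198 0.0000 0.0000 0.0000 0.0000 0.0000
t_6: node(6,0) S=45.5373 payoff=18.3427 vs cont=18.2983 → 18.3427 [stop]  node(6,1) S=54.4010 payoff=9.4790 vs cont=9.4346 → 9.4790 [stop]  node(6,2) S=64.9900 payoff=0.0000 vs cont=2.2892 → 2.2892 [wait]  node(6,3) S=77.6400 payoff=0.0000 vs cont=0.0000 → 0.0000 [wait]  node(6,4) S=92.7523 payoff=0.0000 vs cont=0.0000 → 0.0000 [wait]  node(6,5) S=110.8062 payoff=0.0000 vs cont=0.0000 → 0.0000 [wait]  node(6,6) S=132.3742 payoff=0.0000 vs cont=0.0000 → 0.0000 [wait]  ⇒ S*(6)=54.4010
t_5: node(5,0) S=49.7723 payoff=14.1077 vs cont=14.0634 → 14.1077 [stop]  node(5,1) S=59.4602 payoff=4.4198 vs cont=6.0116 → 6.0116 [wait]  node(5,2) S=71.0339 payoff=0.0000 vs cont=1.1857 → 1.1857 [wait]  node(5,3) S=84.8604 payoff=0.0000 vs cont=0.0000 → 0.0000 [wait]  node(5,4) S=101.3782 payoff=0.0000 vs cont=0.0000 → 0.0000 [wait]  node(5,5) S=121.1110 payoff=0.0000 vs cont=0.0000 → 0.0000 [wait]  ⇒ S*(5)=49.7723
t_4: node(4,0) S=54.4010 payoff=9.4790 vs cont=10.2009 → 10.2009 [wait]  node(4,1) S=64.9900 payoff=0.0000 vs cont=3.6845 → 3.6845 [wait]  node(4,2) S=77.6400 payoff=0.0000 vs cont=0.6141 → 0.6141 [wait]  node(4,3) S=92.7523 payoff=0.0000 vs cont=0.0000 → 0.0000 [wait]  node(4,4) S=110.8062 payoff=0.0000 vs cont=0.0000 → 0.0000 [wait]  ⇒ S*(4)=-
t_3: node(3,0) S=59.4602 payoff=4.4198 vs cont=7.0571 → 7.0571 [wait]  node(3,1) S=71.0339 payoff=0.0000 vs cont=2.2040 → 2.2040 [wait]  node(3,2) S=84.8604 payoff=0.0000 vs cont=0.3181 → 0.3181 [wait]  node(3,3) S=101.3782 payoff=0.0000 vs cont=0.0000 → 0.0000 [wait]  ⇒ S*(3)=-
t_2: node(2,0) S=64.9900 payoff=0.0000 vs cont=4.7161 → 4.7161 [wait]  node(2,1) S=77.6400 payoff=0.0000 vs cont=1.2947 → 1.2947 [wait]  node(2,2) S=92.7523 payoff=0.0000 vs cont=0.1648 → 0.1648 [wait]  ⇒ S*(2)=-
t_1: node(1,0) S=71.0339 payoff=0.0000 vs cont=3.0659 → 3.0659 [wait]  node(1,1) S=84.8604 payoff=0.0000 vs cont=0.7499 → 0.7499 [wait]  ⇒ S*(1)=-
t_0: node(0,0) S=77.6400 payoff=0.0000 vs cont=1.9490 → 1.9490 [wait]  ⇒ S*(0)=-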